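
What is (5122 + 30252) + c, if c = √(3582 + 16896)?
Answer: 35374 + √20478 ≈ 35517.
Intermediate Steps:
c = √20478 ≈ 143.10
(5122 + 30252) + c = (5122 + 30252) + √20478 = 35374 + √20478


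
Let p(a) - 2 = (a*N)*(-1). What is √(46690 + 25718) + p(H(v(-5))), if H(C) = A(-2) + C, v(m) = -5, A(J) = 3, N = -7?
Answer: -12 + 2*√18102 ≈ 257.09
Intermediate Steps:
H(C) = 3 + C
p(a) = 2 + 7*a (p(a) = 2 + (a*(-7))*(-1) = 2 - 7*a*(-1) = 2 + 7*a)
√(46690 + 25718) + p(H(v(-5))) = √(46690 + 25718) + (2 + 7*(3 - 5)) = √72408 + (2 + 7*(-2)) = 2*√18102 + (2 - 14) = 2*√18102 - 12 = -12 + 2*√18102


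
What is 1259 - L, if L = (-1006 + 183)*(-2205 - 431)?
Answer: -2168169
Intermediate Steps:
L = 2169428 (L = -823*(-2636) = 2169428)
1259 - L = 1259 - 1*2169428 = 1259 - 2169428 = -2168169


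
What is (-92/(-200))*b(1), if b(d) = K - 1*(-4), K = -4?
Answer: 0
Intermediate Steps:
b(d) = 0 (b(d) = -4 - 1*(-4) = -4 + 4 = 0)
(-92/(-200))*b(1) = (-92/(-200))*0 = -1/200*(-92)*0 = (23/50)*0 = 0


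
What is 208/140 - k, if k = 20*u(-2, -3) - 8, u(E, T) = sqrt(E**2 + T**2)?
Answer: 332/35 - 20*sqrt(13) ≈ -62.625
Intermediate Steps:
k = -8 + 20*sqrt(13) (k = 20*sqrt((-2)**2 + (-3)**2) - 8 = 20*sqrt(4 + 9) - 8 = 20*sqrt(13) - 8 = -8 + 20*sqrt(13) ≈ 64.111)
208/140 - k = 208/140 - (-8 + 20*sqrt(13)) = 208*(1/140) + (8 - 20*sqrt(13)) = 52/35 + (8 - 20*sqrt(13)) = 332/35 - 20*sqrt(13)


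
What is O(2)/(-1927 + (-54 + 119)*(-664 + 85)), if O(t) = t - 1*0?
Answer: -1/19781 ≈ -5.0554e-5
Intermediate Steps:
O(t) = t (O(t) = t + 0 = t)
O(2)/(-1927 + (-54 + 119)*(-664 + 85)) = 2/(-1927 + (-54 + 119)*(-664 + 85)) = 2/(-1927 + 65*(-579)) = 2/(-1927 - 37635) = 2/(-39562) = -1/39562*2 = -1/19781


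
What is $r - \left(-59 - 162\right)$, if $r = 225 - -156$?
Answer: $602$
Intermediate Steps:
$r = 381$ ($r = 225 + 156 = 381$)
$r - \left(-59 - 162\right) = 381 - \left(-59 - 162\right) = 381 - -221 = 381 + 221 = 602$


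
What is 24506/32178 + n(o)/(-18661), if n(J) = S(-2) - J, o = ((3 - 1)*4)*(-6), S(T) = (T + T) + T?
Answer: 227977495/300236829 ≈ 0.75933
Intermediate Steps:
S(T) = 3*T (S(T) = 2*T + T = 3*T)
o = -48 (o = (2*4)*(-6) = 8*(-6) = -48)
n(J) = -6 - J (n(J) = 3*(-2) - J = -6 - J)
24506/32178 + n(o)/(-18661) = 24506/32178 + (-6 - 1*(-48))/(-18661) = 24506*(1/32178) + (-6 + 48)*(-1/18661) = 12253/16089 + 42*(-1/18661) = 12253/16089 - 42/18661 = 227977495/300236829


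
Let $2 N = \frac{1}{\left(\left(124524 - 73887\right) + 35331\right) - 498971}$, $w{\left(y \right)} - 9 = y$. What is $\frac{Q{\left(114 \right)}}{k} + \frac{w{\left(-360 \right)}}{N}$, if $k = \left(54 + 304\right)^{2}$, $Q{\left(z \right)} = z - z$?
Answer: $289928106$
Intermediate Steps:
$Q{\left(z \right)} = 0$
$w{\left(y \right)} = 9 + y$
$k = 128164$ ($k = 358^{2} = 128164$)
$N = - \frac{1}{826006}$ ($N = \frac{1}{2 \left(\left(\left(124524 - 73887\right) + 35331\right) - 498971\right)} = \frac{1}{2 \left(\left(50637 + 35331\right) - 498971\right)} = \frac{1}{2 \left(85968 - 498971\right)} = \frac{1}{2 \left(-413003\right)} = \frac{1}{2} \left(- \frac{1}{413003}\right) = - \frac{1}{826006} \approx -1.2106 \cdot 10^{-6}$)
$\frac{Q{\left(114 \right)}}{k} + \frac{w{\left(-360 \right)}}{N} = \frac{0}{128164} + \frac{9 - 360}{- \frac{1}{826006}} = 0 \cdot \frac{1}{128164} - -289928106 = 0 + 289928106 = 289928106$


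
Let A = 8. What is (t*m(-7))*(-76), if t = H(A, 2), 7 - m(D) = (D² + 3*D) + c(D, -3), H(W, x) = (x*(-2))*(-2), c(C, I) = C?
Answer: 8512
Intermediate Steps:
H(W, x) = 4*x (H(W, x) = -2*x*(-2) = 4*x)
m(D) = 7 - D² - 4*D (m(D) = 7 - ((D² + 3*D) + D) = 7 - (D² + 4*D) = 7 + (-D² - 4*D) = 7 - D² - 4*D)
t = 8 (t = 4*2 = 8)
(t*m(-7))*(-76) = (8*(7 - 1*(-7)² - 4*(-7)))*(-76) = (8*(7 - 1*49 + 28))*(-76) = (8*(7 - 49 + 28))*(-76) = (8*(-14))*(-76) = -112*(-76) = 8512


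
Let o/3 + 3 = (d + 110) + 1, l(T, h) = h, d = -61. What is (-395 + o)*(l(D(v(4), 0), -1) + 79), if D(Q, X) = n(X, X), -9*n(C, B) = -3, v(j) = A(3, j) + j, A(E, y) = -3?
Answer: -19812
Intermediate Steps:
v(j) = -3 + j
n(C, B) = 1/3 (n(C, B) = -1/9*(-3) = 1/3)
D(Q, X) = 1/3
o = 141 (o = -9 + 3*((-61 + 110) + 1) = -9 + 3*(49 + 1) = -9 + 3*50 = -9 + 150 = 141)
(-395 + o)*(l(D(v(4), 0), -1) + 79) = (-395 + 141)*(-1 + 79) = -254*78 = -19812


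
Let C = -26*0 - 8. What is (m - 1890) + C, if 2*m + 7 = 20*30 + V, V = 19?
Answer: -1592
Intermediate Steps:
m = 306 (m = -7/2 + (20*30 + 19)/2 = -7/2 + (600 + 19)/2 = -7/2 + (1/2)*619 = -7/2 + 619/2 = 306)
C = -8 (C = 0 - 8 = -8)
(m - 1890) + C = (306 - 1890) - 8 = -1584 - 8 = -1592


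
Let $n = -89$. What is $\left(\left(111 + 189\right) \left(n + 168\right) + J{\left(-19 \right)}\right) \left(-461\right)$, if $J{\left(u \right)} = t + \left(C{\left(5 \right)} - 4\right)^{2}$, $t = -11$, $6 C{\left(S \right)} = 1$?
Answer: $- \frac{393386513}{36} \approx -1.0927 \cdot 10^{7}$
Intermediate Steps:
$C{\left(S \right)} = \frac{1}{6}$ ($C{\left(S \right)} = \frac{1}{6} \cdot 1 = \frac{1}{6}$)
$J{\left(u \right)} = \frac{133}{36}$ ($J{\left(u \right)} = -11 + \left(\frac{1}{6} - 4\right)^{2} = -11 + \left(- \frac{23}{6}\right)^{2} = -11 + \frac{529}{36} = \frac{133}{36}$)
$\left(\left(111 + 189\right) \left(n + 168\right) + J{\left(-19 \right)}\right) \left(-461\right) = \left(\left(111 + 189\right) \left(-89 + 168\right) + \frac{133}{36}\right) \left(-461\right) = \left(300 \cdot 79 + \frac{133}{36}\right) \left(-461\right) = \left(23700 + \frac{133}{36}\right) \left(-461\right) = \frac{853333}{36} \left(-461\right) = - \frac{393386513}{36}$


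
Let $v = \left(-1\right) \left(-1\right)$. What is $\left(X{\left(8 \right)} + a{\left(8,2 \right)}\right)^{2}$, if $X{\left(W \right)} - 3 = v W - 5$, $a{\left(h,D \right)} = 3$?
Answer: $81$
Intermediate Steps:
$v = 1$
$X{\left(W \right)} = -2 + W$ ($X{\left(W \right)} = 3 + \left(1 W - 5\right) = 3 + \left(W - 5\right) = 3 + \left(-5 + W\right) = -2 + W$)
$\left(X{\left(8 \right)} + a{\left(8,2 \right)}\right)^{2} = \left(\left(-2 + 8\right) + 3\right)^{2} = \left(6 + 3\right)^{2} = 9^{2} = 81$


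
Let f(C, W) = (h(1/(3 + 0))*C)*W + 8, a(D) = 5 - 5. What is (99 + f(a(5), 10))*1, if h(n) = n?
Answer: 107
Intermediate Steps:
a(D) = 0
f(C, W) = 8 + C*W/3 (f(C, W) = (C/(3 + 0))*W + 8 = (C/3)*W + 8 = C*W/3 + 8 = 8 + C*W/3)
(99 + f(a(5), 10))*1 = (99 + (8 + (1/3)*0*10))*1 = (99 + (8 + 0))*1 = (99 + 8)*1 = 107*1 = 107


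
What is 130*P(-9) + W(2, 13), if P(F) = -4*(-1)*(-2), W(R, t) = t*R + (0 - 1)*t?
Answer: -1027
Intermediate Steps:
W(R, t) = -t + R*t (W(R, t) = R*t - t = -t + R*t)
P(F) = -8 (P(F) = 4*(-2) = -8)
130*P(-9) + W(2, 13) = 130*(-8) + 13*(-1 + 2) = -1040 + 13*1 = -1040 + 13 = -1027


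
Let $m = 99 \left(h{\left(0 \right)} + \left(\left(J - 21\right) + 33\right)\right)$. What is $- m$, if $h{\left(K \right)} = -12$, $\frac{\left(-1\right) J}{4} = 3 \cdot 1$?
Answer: $1188$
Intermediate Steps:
$J = -12$ ($J = - 4 \cdot 3 \cdot 1 = \left(-4\right) 3 = -12$)
$m = -1188$ ($m = 99 \left(-12 + \left(\left(-12 - 21\right) + 33\right)\right) = 99 \left(-12 + \left(-33 + 33\right)\right) = 99 \left(-12 + 0\right) = 99 \left(-12\right) = -1188$)
$- m = \left(-1\right) \left(-1188\right) = 1188$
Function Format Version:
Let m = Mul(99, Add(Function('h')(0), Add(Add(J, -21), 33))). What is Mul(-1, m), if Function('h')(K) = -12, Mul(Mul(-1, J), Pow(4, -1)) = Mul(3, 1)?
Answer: 1188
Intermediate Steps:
J = -12 (J = Mul(-4, Mul(3, 1)) = Mul(-4, 3) = -12)
m = -1188 (m = Mul(99, Add(-12, Add(Add(-12, -21), 33))) = Mul(99, Add(-12, Add(-33, 33))) = Mul(99, Add(-12, 0)) = Mul(99, -12) = -1188)
Mul(-1, m) = Mul(-1, -1188) = 1188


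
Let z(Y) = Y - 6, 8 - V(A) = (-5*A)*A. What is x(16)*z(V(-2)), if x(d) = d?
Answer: 352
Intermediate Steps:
V(A) = 8 + 5*A**2 (V(A) = 8 - (-5*A)*A = 8 - (-5)*A**2 = 8 + 5*A**2)
z(Y) = -6 + Y
x(16)*z(V(-2)) = 16*(-6 + (8 + 5*(-2)**2)) = 16*(-6 + (8 + 5*4)) = 16*(-6 + (8 + 20)) = 16*(-6 + 28) = 16*22 = 352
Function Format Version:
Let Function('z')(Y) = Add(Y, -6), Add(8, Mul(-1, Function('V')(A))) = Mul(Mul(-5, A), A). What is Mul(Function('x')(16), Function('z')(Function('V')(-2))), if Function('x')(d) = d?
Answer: 352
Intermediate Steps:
Function('V')(A) = Add(8, Mul(5, Pow(A, 2))) (Function('V')(A) = Add(8, Mul(-1, Mul(Mul(-5, A), A))) = Add(8, Mul(-1, Mul(-5, Pow(A, 2)))) = Add(8, Mul(5, Pow(A, 2))))
Function('z')(Y) = Add(-6, Y)
Mul(Function('x')(16), Function('z')(Function('V')(-2))) = Mul(16, Add(-6, Add(8, Mul(5, Pow(-2, 2))))) = Mul(16, Add(-6, Add(8, Mul(5, 4)))) = Mul(16, Add(-6, Add(8, 20))) = Mul(16, Add(-6, 28)) = Mul(16, 22) = 352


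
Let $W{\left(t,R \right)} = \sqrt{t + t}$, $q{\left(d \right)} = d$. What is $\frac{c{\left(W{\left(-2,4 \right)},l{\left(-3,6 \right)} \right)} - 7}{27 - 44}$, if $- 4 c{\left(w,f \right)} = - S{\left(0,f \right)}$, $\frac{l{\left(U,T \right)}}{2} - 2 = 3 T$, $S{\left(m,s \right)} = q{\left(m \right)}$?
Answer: $\frac{7}{17} \approx 0.41176$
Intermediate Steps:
$S{\left(m,s \right)} = m$
$W{\left(t,R \right)} = \sqrt{2} \sqrt{t}$ ($W{\left(t,R \right)} = \sqrt{2 t} = \sqrt{2} \sqrt{t}$)
$l{\left(U,T \right)} = 4 + 6 T$ ($l{\left(U,T \right)} = 4 + 2 \cdot 3 T = 4 + 6 T$)
$c{\left(w,f \right)} = 0$ ($c{\left(w,f \right)} = - \frac{\left(-1\right) 0}{4} = \left(- \frac{1}{4}\right) 0 = 0$)
$\frac{c{\left(W{\left(-2,4 \right)},l{\left(-3,6 \right)} \right)} - 7}{27 - 44} = \frac{0 - 7}{27 - 44} = \frac{1}{-17} \left(-7\right) = \left(- \frac{1}{17}\right) \left(-7\right) = \frac{7}{17}$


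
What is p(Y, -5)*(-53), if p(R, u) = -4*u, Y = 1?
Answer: -1060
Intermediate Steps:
p(Y, -5)*(-53) = -4*(-5)*(-53) = 20*(-53) = -1060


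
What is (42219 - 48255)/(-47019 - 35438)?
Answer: 6036/82457 ≈ 0.073202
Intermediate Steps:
(42219 - 48255)/(-47019 - 35438) = -6036/(-82457) = -6036*(-1/82457) = 6036/82457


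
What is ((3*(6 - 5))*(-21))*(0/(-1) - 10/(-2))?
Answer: -315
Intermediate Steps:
((3*(6 - 5))*(-21))*(0/(-1) - 10/(-2)) = ((3*1)*(-21))*(0*(-1) - 10*(-½)) = (3*(-21))*(0 + 5) = -63*5 = -315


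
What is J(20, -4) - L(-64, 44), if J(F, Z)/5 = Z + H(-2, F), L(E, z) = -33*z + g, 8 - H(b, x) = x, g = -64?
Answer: 1436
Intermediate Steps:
H(b, x) = 8 - x
L(E, z) = -64 - 33*z (L(E, z) = -33*z - 64 = -64 - 33*z)
J(F, Z) = 40 - 5*F + 5*Z (J(F, Z) = 5*(Z + (8 - F)) = 5*(8 + Z - F) = 40 - 5*F + 5*Z)
J(20, -4) - L(-64, 44) = (40 - 5*20 + 5*(-4)) - (-64 - 33*44) = (40 - 100 - 20) - (-64 - 1452) = -80 - 1*(-1516) = -80 + 1516 = 1436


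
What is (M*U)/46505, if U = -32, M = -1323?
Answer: 42336/46505 ≈ 0.91035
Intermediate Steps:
(M*U)/46505 = -1323*(-32)/46505 = 42336*(1/46505) = 42336/46505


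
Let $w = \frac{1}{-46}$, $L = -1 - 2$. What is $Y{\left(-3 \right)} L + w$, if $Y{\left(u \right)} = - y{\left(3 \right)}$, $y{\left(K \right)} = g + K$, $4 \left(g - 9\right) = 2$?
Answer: $\frac{862}{23} \approx 37.478$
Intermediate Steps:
$g = \frac{19}{2}$ ($g = 9 + \frac{1}{4} \cdot 2 = 9 + \frac{1}{2} = \frac{19}{2} \approx 9.5$)
$L = -3$
$w = - \frac{1}{46} \approx -0.021739$
$y{\left(K \right)} = \frac{19}{2} + K$
$Y{\left(u \right)} = - \frac{25}{2}$ ($Y{\left(u \right)} = - (\frac{19}{2} + 3) = \left(-1\right) \frac{25}{2} = - \frac{25}{2}$)
$Y{\left(-3 \right)} L + w = \left(- \frac{25}{2}\right) \left(-3\right) - \frac{1}{46} = \frac{75}{2} - \frac{1}{46} = \frac{862}{23}$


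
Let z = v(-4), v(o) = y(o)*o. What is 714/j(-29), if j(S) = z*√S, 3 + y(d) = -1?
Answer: -357*I*√29/232 ≈ -8.2867*I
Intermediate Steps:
y(d) = -4 (y(d) = -3 - 1 = -4)
v(o) = -4*o
z = 16 (z = -4*(-4) = 16)
j(S) = 16*√S
714/j(-29) = 714/((16*√(-29))) = 714/((16*(I*√29))) = 714/((16*I*√29)) = 714*(-I*√29/464) = -357*I*√29/232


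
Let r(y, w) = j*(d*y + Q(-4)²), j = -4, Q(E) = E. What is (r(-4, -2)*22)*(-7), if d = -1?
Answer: 12320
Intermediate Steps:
r(y, w) = -64 + 4*y (r(y, w) = -4*(-y + (-4)²) = -4*(-y + 16) = -4*(16 - y) = -64 + 4*y)
(r(-4, -2)*22)*(-7) = ((-64 + 4*(-4))*22)*(-7) = ((-64 - 16)*22)*(-7) = -80*22*(-7) = -1760*(-7) = 12320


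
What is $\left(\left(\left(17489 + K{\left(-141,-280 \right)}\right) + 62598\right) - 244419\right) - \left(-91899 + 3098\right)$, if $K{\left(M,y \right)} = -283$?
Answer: $-75814$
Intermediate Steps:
$\left(\left(\left(17489 + K{\left(-141,-280 \right)}\right) + 62598\right) - 244419\right) - \left(-91899 + 3098\right) = \left(\left(\left(17489 - 283\right) + 62598\right) - 244419\right) - \left(-91899 + 3098\right) = \left(\left(17206 + 62598\right) - 244419\right) - -88801 = \left(79804 - 244419\right) + 88801 = -164615 + 88801 = -75814$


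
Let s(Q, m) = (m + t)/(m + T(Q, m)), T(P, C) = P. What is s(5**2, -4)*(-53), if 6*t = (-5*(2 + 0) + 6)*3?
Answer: 106/7 ≈ 15.143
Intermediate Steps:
t = -2 (t = ((-5*(2 + 0) + 6)*3)/6 = ((-5*2 + 6)*3)/6 = ((-10 + 6)*3)/6 = (-4*3)/6 = (1/6)*(-12) = -2)
s(Q, m) = (-2 + m)/(Q + m) (s(Q, m) = (m - 2)/(m + Q) = (-2 + m)/(Q + m))
s(5**2, -4)*(-53) = ((-2 - 4)/(5**2 - 4))*(-53) = (-6/(25 - 4))*(-53) = (-6/21)*(-53) = ((1/21)*(-6))*(-53) = -2/7*(-53) = 106/7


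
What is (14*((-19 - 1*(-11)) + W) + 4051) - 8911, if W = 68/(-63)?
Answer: -44884/9 ≈ -4987.1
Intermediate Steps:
W = -68/63 (W = 68*(-1/63) = -68/63 ≈ -1.0794)
(14*((-19 - 1*(-11)) + W) + 4051) - 8911 = (14*((-19 - 1*(-11)) - 68/63) + 4051) - 8911 = (14*((-19 + 11) - 68/63) + 4051) - 8911 = (14*(-8 - 68/63) + 4051) - 8911 = (14*(-572/63) + 4051) - 8911 = (-1144/9 + 4051) - 8911 = 35315/9 - 8911 = -44884/9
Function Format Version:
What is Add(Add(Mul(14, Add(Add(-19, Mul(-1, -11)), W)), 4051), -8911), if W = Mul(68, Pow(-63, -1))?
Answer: Rational(-44884, 9) ≈ -4987.1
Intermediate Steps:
W = Rational(-68, 63) (W = Mul(68, Rational(-1, 63)) = Rational(-68, 63) ≈ -1.0794)
Add(Add(Mul(14, Add(Add(-19, Mul(-1, -11)), W)), 4051), -8911) = Add(Add(Mul(14, Add(Add(-19, Mul(-1, -11)), Rational(-68, 63))), 4051), -8911) = Add(Add(Mul(14, Add(Add(-19, 11), Rational(-68, 63))), 4051), -8911) = Add(Add(Mul(14, Add(-8, Rational(-68, 63))), 4051), -8911) = Add(Add(Mul(14, Rational(-572, 63)), 4051), -8911) = Add(Add(Rational(-1144, 9), 4051), -8911) = Add(Rational(35315, 9), -8911) = Rational(-44884, 9)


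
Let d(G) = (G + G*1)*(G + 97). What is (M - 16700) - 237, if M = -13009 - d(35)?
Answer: -39186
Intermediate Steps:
d(G) = 2*G*(97 + G) (d(G) = (G + G)*(97 + G) = (2*G)*(97 + G) = 2*G*(97 + G))
M = -22249 (M = -13009 - 2*35*(97 + 35) = -13009 - 2*35*132 = -13009 - 1*9240 = -13009 - 9240 = -22249)
(M - 16700) - 237 = (-22249 - 16700) - 237 = -38949 - 237 = -39186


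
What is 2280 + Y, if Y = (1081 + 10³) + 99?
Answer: 4460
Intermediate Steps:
Y = 2180 (Y = (1081 + 1000) + 99 = 2081 + 99 = 2180)
2280 + Y = 2280 + 2180 = 4460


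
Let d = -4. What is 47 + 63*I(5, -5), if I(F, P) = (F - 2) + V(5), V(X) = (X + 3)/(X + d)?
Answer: 740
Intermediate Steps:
V(X) = (3 + X)/(-4 + X) (V(X) = (X + 3)/(X - 4) = (3 + X)/(-4 + X))
I(F, P) = 6 + F (I(F, P) = (F - 2) + (3 + 5)/(-4 + 5) = (-2 + F) + 8/1 = (-2 + F) + 1*8 = (-2 + F) + 8 = 6 + F)
47 + 63*I(5, -5) = 47 + 63*(6 + 5) = 47 + 63*11 = 47 + 693 = 740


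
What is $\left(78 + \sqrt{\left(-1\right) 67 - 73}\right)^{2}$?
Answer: $5944 + 312 i \sqrt{35} \approx 5944.0 + 1845.8 i$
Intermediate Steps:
$\left(78 + \sqrt{\left(-1\right) 67 - 73}\right)^{2} = \left(78 + \sqrt{-67 - 73}\right)^{2} = \left(78 + \sqrt{-140}\right)^{2} = \left(78 + 2 i \sqrt{35}\right)^{2}$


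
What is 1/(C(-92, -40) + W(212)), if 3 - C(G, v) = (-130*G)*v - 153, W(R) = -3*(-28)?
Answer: 1/478640 ≈ 2.0893e-6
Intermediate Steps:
W(R) = 84
C(G, v) = 156 + 130*G*v (C(G, v) = 3 - ((-130*G)*v - 153) = 3 - (-130*G*v - 153) = 3 - (-153 - 130*G*v) = 3 + (153 + 130*G*v) = 156 + 130*G*v)
1/(C(-92, -40) + W(212)) = 1/((156 + 130*(-92)*(-40)) + 84) = 1/((156 + 478400) + 84) = 1/(478556 + 84) = 1/478640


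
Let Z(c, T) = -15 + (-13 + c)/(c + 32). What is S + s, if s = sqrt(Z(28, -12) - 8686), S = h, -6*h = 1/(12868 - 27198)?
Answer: 1/85980 + 3*I*sqrt(3867)/2 ≈ 1.1631e-5 + 93.278*I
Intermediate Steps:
Z(c, T) = -15 + (-13 + c)/(32 + c)
h = 1/85980 (h = -1/(6*(12868 - 27198)) = -1/6/(-14330) = -1/6*(-1/14330) = 1/85980 ≈ 1.1631e-5)
S = 1/85980 ≈ 1.1631e-5
s = 3*I*sqrt(3867)/2 (s = sqrt((-493 - 14*28)/(32 + 28) - 8686) = sqrt((-493 - 392)/60 - 8686) = sqrt((1/60)*(-885) - 8686) = sqrt(-59/4 - 8686) = sqrt(-34803/4) = 3*I*sqrt(3867)/2 ≈ 93.278*I)
S + s = 1/85980 + 3*I*sqrt(3867)/2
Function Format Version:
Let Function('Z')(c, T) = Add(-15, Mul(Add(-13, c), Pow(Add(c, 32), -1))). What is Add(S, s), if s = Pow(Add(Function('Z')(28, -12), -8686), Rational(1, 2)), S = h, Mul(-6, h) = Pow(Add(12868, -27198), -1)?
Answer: Add(Rational(1, 85980), Mul(Rational(3, 2), I, Pow(3867, Rational(1, 2)))) ≈ Add(1.1631e-5, Mul(93.278, I))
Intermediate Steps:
Function('Z')(c, T) = Add(-15, Mul(Pow(Add(32, c), -1), Add(-13, c))) (Function('Z')(c, T) = Add(-15, Mul(Add(-13, c), Pow(Add(32, c), -1))) = Add(-15, Mul(Pow(Add(32, c), -1), Add(-13, c))))
h = Rational(1, 85980) (h = Mul(Rational(-1, 6), Pow(Add(12868, -27198), -1)) = Mul(Rational(-1, 6), Pow(-14330, -1)) = Mul(Rational(-1, 6), Rational(-1, 14330)) = Rational(1, 85980) ≈ 1.1631e-5)
S = Rational(1, 85980) ≈ 1.1631e-5
s = Mul(Rational(3, 2), I, Pow(3867, Rational(1, 2))) (s = Pow(Add(Mul(Pow(Add(32, 28), -1), Add(-493, Mul(-14, 28))), -8686), Rational(1, 2)) = Pow(Add(Mul(Pow(60, -1), Add(-493, -392)), -8686), Rational(1, 2)) = Pow(Add(Mul(Rational(1, 60), -885), -8686), Rational(1, 2)) = Pow(Add(Rational(-59, 4), -8686), Rational(1, 2)) = Pow(Rational(-34803, 4), Rational(1, 2)) = Mul(Rational(3, 2), I, Pow(3867, Rational(1, 2))) ≈ Mul(93.278, I))
Add(S, s) = Add(Rational(1, 85980), Mul(Rational(3, 2), I, Pow(3867, Rational(1, 2))))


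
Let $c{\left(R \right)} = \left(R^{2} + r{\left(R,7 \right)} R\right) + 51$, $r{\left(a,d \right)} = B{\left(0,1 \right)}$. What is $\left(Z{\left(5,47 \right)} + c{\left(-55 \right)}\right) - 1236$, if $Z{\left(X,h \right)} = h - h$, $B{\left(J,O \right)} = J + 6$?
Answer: $1510$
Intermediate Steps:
$B{\left(J,O \right)} = 6 + J$
$r{\left(a,d \right)} = 6$ ($r{\left(a,d \right)} = 6 + 0 = 6$)
$Z{\left(X,h \right)} = 0$
$c{\left(R \right)} = 51 + R^{2} + 6 R$ ($c{\left(R \right)} = \left(R^{2} + 6 R\right) + 51 = 51 + R^{2} + 6 R$)
$\left(Z{\left(5,47 \right)} + c{\left(-55 \right)}\right) - 1236 = \left(0 + \left(51 + \left(-55\right)^{2} + 6 \left(-55\right)\right)\right) - 1236 = \left(0 + \left(51 + 3025 - 330\right)\right) - 1236 = \left(0 + 2746\right) - 1236 = 2746 - 1236 = 1510$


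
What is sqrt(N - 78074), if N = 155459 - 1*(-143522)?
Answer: sqrt(220907) ≈ 470.01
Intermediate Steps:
N = 298981 (N = 155459 + 143522 = 298981)
sqrt(N - 78074) = sqrt(298981 - 78074) = sqrt(220907)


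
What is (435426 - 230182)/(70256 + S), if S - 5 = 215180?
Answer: 15788/21957 ≈ 0.71904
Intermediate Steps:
S = 215185 (S = 5 + 215180 = 215185)
(435426 - 230182)/(70256 + S) = (435426 - 230182)/(70256 + 215185) = 205244/285441 = 205244*(1/285441) = 15788/21957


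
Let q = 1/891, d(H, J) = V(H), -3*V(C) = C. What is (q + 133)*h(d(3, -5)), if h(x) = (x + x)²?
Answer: 474016/891 ≈ 532.00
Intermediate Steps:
V(C) = -C/3
d(H, J) = -H/3
q = 1/891 ≈ 0.0011223
h(x) = 4*x² (h(x) = (2*x)² = 4*x²)
(q + 133)*h(d(3, -5)) = (1/891 + 133)*(4*(-⅓*3)²) = 118504*(4*(-1)²)/891 = 118504*(4*1)/891 = (118504/891)*4 = 474016/891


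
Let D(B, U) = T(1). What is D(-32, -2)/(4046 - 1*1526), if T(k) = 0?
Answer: 0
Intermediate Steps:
D(B, U) = 0
D(-32, -2)/(4046 - 1*1526) = 0/(4046 - 1*1526) = 0/(4046 - 1526) = 0/2520 = 0*(1/2520) = 0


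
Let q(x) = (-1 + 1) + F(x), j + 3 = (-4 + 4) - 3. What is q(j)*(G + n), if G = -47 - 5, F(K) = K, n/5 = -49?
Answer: 1782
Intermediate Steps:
n = -245 (n = 5*(-49) = -245)
j = -6 (j = -3 + ((-4 + 4) - 3) = -3 + (0 - 3) = -3 - 3 = -6)
q(x) = x (q(x) = (-1 + 1) + x = 0 + x = x)
G = -52
q(j)*(G + n) = -6*(-52 - 245) = -6*(-297) = 1782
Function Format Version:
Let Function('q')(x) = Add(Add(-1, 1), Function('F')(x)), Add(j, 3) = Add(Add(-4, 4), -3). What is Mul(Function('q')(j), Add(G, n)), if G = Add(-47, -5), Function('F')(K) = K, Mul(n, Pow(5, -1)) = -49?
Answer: 1782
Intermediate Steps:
n = -245 (n = Mul(5, -49) = -245)
j = -6 (j = Add(-3, Add(Add(-4, 4), -3)) = Add(-3, Add(0, -3)) = Add(-3, -3) = -6)
Function('q')(x) = x (Function('q')(x) = Add(Add(-1, 1), x) = Add(0, x) = x)
G = -52
Mul(Function('q')(j), Add(G, n)) = Mul(-6, Add(-52, -245)) = Mul(-6, -297) = 1782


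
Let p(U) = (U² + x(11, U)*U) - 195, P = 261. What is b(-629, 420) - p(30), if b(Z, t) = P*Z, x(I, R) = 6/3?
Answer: -164934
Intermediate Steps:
x(I, R) = 2 (x(I, R) = 6*(⅓) = 2)
p(U) = -195 + U² + 2*U (p(U) = (U² + 2*U) - 195 = -195 + U² + 2*U)
b(Z, t) = 261*Z
b(-629, 420) - p(30) = 261*(-629) - (-195 + 30² + 2*30) = -164169 - (-195 + 900 + 60) = -164169 - 1*765 = -164169 - 765 = -164934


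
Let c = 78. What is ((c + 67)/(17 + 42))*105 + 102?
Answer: 21243/59 ≈ 360.05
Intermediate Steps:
((c + 67)/(17 + 42))*105 + 102 = ((78 + 67)/(17 + 42))*105 + 102 = (145/59)*105 + 102 = 15225/59 + 102 = 21243/59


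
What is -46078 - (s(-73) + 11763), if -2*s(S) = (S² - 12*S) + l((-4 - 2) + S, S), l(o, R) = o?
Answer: -54778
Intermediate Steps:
s(S) = 3 - S²/2 + 11*S/2 (s(S) = -((S² - 12*S) + ((-4 - 2) + S))/2 = -((S² - 12*S) + (-6 + S))/2 = -(-6 + S² - 11*S)/2 = 3 - S²/2 + 11*S/2)
-46078 - (s(-73) + 11763) = -46078 - ((3 - ½*(-73)² + (11/2)*(-73)) + 11763) = -46078 - ((3 - ½*5329 - 803/2) + 11763) = -46078 - ((3 - 5329/2 - 803/2) + 11763) = -46078 - (-3063 + 11763) = -46078 - 1*8700 = -46078 - 8700 = -54778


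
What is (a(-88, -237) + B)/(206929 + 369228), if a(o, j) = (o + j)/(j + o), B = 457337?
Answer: 457338/576157 ≈ 0.79377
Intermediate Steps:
a(o, j) = 1 (a(o, j) = (j + o)/(j + o) = 1)
(a(-88, -237) + B)/(206929 + 369228) = (1 + 457337)/(206929 + 369228) = 457338/576157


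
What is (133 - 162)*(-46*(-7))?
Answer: -9338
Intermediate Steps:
(133 - 162)*(-46*(-7)) = -29*322 = -9338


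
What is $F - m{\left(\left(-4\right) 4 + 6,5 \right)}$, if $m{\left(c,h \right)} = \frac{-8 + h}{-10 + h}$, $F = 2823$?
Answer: $\frac{14112}{5} \approx 2822.4$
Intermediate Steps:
$m{\left(c,h \right)} = \frac{-8 + h}{-10 + h}$
$F - m{\left(\left(-4\right) 4 + 6,5 \right)} = 2823 - \frac{-8 + 5}{-10 + 5} = 2823 - \frac{1}{-5} \left(-3\right) = 2823 - \left(- \frac{1}{5}\right) \left(-3\right) = 2823 - \frac{3}{5} = \frac{14112}{5}$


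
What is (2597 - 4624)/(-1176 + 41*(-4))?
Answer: 2027/1340 ≈ 1.5127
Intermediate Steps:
(2597 - 4624)/(-1176 + 41*(-4)) = -2027/(-1176 - 164) = -2027/(-1340) = -2027*(-1/1340) = 2027/1340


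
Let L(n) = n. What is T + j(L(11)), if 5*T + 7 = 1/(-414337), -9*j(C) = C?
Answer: -9778355/3729033 ≈ -2.6222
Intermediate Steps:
j(C) = -C/9
T = -580072/414337 (T = -7/5 + (⅕)/(-414337) = -7/5 + (⅕)*(-1/414337) = -7/5 - 1/2071685 = -580072/414337 ≈ -1.4000)
T + j(L(11)) = -580072/414337 - ⅑*11 = -580072/414337 - 11/9 = -9778355/3729033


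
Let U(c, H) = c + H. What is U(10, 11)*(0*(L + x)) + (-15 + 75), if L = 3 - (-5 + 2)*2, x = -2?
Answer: 60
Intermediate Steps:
U(c, H) = H + c
L = 9 (L = 3 - (-3)*2 = 3 - 1*(-6) = 3 + 6 = 9)
U(10, 11)*(0*(L + x)) + (-15 + 75) = (11 + 10)*(0*(9 - 2)) + (-15 + 75) = 21*(0*7) + 60 = 21*0 + 60 = 0 + 60 = 60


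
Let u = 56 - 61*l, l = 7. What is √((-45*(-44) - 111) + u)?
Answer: √1498 ≈ 38.704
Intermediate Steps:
u = -371 (u = 56 - 61*7 = 56 - 427 = -371)
√((-45*(-44) - 111) + u) = √((-45*(-44) - 111) - 371) = √((1980 - 111) - 371) = √(1869 - 371) = √1498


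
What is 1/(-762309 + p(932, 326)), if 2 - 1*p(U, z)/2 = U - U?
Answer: -1/762305 ≈ -1.3118e-6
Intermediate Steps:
p(U, z) = 4 (p(U, z) = 4 - 2*(U - U) = 4 - 2*0 = 4 + 0 = 4)
1/(-762309 + p(932, 326)) = 1/(-762309 + 4) = 1/(-762305) = -1/762305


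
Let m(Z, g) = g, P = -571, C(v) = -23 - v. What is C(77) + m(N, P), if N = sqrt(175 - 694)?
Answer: -671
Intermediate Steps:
N = I*sqrt(519) (N = sqrt(-519) = I*sqrt(519) ≈ 22.782*I)
C(77) + m(N, P) = (-23 - 1*77) - 571 = (-23 - 77) - 571 = -100 - 571 = -671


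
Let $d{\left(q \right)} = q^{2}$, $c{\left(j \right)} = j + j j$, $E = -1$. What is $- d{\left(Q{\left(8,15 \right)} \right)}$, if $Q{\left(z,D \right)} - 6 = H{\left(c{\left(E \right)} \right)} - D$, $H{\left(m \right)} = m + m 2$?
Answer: $-81$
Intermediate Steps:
$c{\left(j \right)} = j + j^{2}$
$H{\left(m \right)} = 3 m$ ($H{\left(m \right)} = m + 2 m = 3 m$)
$Q{\left(z,D \right)} = 6 - D$ ($Q{\left(z,D \right)} = 6 - \left(D - - 3 \left(1 - 1\right)\right) = 6 - \left(D - \left(-3\right) 0\right) = 6 + \left(3 \cdot 0 - D\right) = 6 + \left(0 - D\right) = 6 - D$)
$- d{\left(Q{\left(8,15 \right)} \right)} = - \left(6 - 15\right)^{2} = - \left(-9\right)^{2} = \left(-1\right) 81 = -81$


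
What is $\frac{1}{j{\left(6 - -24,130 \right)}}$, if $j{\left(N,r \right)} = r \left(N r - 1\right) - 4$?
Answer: $\frac{1}{506866} \approx 1.9729 \cdot 10^{-6}$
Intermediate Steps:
$j{\left(N,r \right)} = -4 + r \left(-1 + N r\right)$ ($j{\left(N,r \right)} = r \left(-1 + N r\right) - 4 = -4 + r \left(-1 + N r\right)$)
$\frac{1}{j{\left(6 - -24,130 \right)}} = \frac{1}{-4 - 130 + \left(6 - -24\right) 130^{2}} = \frac{1}{-4 - 130 + \left(6 + 24\right) 16900} = \frac{1}{-4 - 130 + 30 \cdot 16900} = \frac{1}{-4 - 130 + 507000} = \frac{1}{506866}$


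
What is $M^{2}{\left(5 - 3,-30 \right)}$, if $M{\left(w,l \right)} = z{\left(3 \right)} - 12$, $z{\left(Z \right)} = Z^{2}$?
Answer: $9$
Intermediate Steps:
$M{\left(w,l \right)} = -3$ ($M{\left(w,l \right)} = 3^{2} - 12 = 9 - 12 = -3$)
$M^{2}{\left(5 - 3,-30 \right)} = \left(-3\right)^{2} = 9$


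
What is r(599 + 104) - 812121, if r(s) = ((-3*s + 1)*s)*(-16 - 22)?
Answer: 55500991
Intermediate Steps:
r(s) = -38*s*(1 - 3*s) (r(s) = ((1 - 3*s)*s)*(-38) = (s*(1 - 3*s))*(-38) = -38*s*(1 - 3*s))
r(599 + 104) - 812121 = 38*(599 + 104)*(-1 + 3*(599 + 104)) - 812121 = 38*703*(-1 + 3*703) - 812121 = 38*703*(-1 + 2109) - 812121 = 38*703*2108 - 812121 = 56313112 - 812121 = 55500991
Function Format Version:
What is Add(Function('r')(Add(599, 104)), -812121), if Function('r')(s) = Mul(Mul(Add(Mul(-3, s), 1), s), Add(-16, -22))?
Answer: 55500991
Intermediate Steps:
Function('r')(s) = Mul(-38, s, Add(1, Mul(-3, s))) (Function('r')(s) = Mul(Mul(Add(1, Mul(-3, s)), s), -38) = Mul(Mul(s, Add(1, Mul(-3, s))), -38) = Mul(-38, s, Add(1, Mul(-3, s))))
Add(Function('r')(Add(599, 104)), -812121) = Add(Mul(38, Add(599, 104), Add(-1, Mul(3, Add(599, 104)))), -812121) = Add(Mul(38, 703, Add(-1, Mul(3, 703))), -812121) = Add(Mul(38, 703, Add(-1, 2109)), -812121) = Add(Mul(38, 703, 2108), -812121) = Add(56313112, -812121) = 55500991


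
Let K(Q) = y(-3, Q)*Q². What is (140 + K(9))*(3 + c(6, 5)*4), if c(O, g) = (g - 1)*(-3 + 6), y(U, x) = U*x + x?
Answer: -67218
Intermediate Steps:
y(U, x) = x + U*x
c(O, g) = -3 + 3*g (c(O, g) = (-1 + g)*3 = -3 + 3*g)
K(Q) = -2*Q³ (K(Q) = (Q*(1 - 3))*Q² = (Q*(-2))*Q² = (-2*Q)*Q² = -2*Q³)
(140 + K(9))*(3 + c(6, 5)*4) = (140 - 2*9³)*(3 + (-3 + 3*5)*4) = (140 - 2*729)*(3 + (-3 + 15)*4) = (140 - 1458)*(3 + 12*4) = -1318*(3 + 48) = -1318*51 = -67218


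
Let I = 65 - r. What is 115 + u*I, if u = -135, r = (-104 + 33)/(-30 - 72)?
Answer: -291245/34 ≈ -8566.0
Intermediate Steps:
r = 71/102 (r = -71/(-102) = -71*(-1/102) = 71/102 ≈ 0.69608)
I = 6559/102 (I = 65 - 1*71/102 = 65 - 71/102 = 6559/102 ≈ 64.304)
115 + u*I = 115 - 135*6559/102 = 115 - 295155/34 = -291245/34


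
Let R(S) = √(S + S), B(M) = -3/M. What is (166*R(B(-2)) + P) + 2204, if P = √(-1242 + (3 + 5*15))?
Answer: 2204 + 166*√3 + 2*I*√291 ≈ 2491.5 + 34.117*I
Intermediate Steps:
R(S) = √2*√S (R(S) = √(2*S) = √2*√S)
P = 2*I*√291 (P = √(-1242 + (3 + 75)) = √(-1242 + 78) = √(-1164) = 2*I*√291 ≈ 34.117*I)
(166*R(B(-2)) + P) + 2204 = (166*(√2*√(-3/(-2))) + 2*I*√291) + 2204 = (166*(√2*√(-3*(-½))) + 2*I*√291) + 2204 = (166*(√2*√(3/2)) + 2*I*√291) + 2204 = (166*(√2*(√6/2)) + 2*I*√291) + 2204 = (166*√3 + 2*I*√291) + 2204 = 2204 + 166*√3 + 2*I*√291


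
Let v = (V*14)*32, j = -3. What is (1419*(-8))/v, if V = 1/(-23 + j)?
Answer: 18447/28 ≈ 658.82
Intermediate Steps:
V = -1/26 (V = 1/(-23 - 3) = 1/(-26) = -1/26 ≈ -0.038462)
v = -224/13 (v = -1/26*14*32 = -7/13*32 = -224/13 ≈ -17.231)
(1419*(-8))/v = (1419*(-8))/(-224/13) = -11352*(-13/224) = 18447/28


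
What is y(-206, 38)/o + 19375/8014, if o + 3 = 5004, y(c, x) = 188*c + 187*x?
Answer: -156524333/40078014 ≈ -3.9055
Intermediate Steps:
y(c, x) = 187*x + 188*c
o = 5001 (o = -3 + 5004 = 5001)
y(-206, 38)/o + 19375/8014 = (187*38 + 188*(-206))/5001 + 19375/8014 = (7106 - 38728)*(1/5001) + 19375*(1/8014) = -31622*1/5001 + 19375/8014 = -31622/5001 + 19375/8014 = -156524333/40078014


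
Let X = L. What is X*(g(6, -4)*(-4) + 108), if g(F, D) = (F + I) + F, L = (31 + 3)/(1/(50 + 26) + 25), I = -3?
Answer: 186048/1901 ≈ 97.869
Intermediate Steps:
L = 2584/1901 (L = 34/(1/76 + 25) = 34/(1901/76) = 34*(76/1901) = 2584/1901 ≈ 1.3593)
X = 2584/1901 ≈ 1.3593
g(F, D) = -3 + 2*F (g(F, D) = (F - 3) + F = (-3 + F) + F = -3 + 2*F)
X*(g(6, -4)*(-4) + 108) = 2584*((-3 + 2*6)*(-4) + 108)/1901 = 2584*((-3 + 12)*(-4) + 108)/1901 = 2584*(9*(-4) + 108)/1901 = 2584*(-36 + 108)/1901 = (2584/1901)*72 = 186048/1901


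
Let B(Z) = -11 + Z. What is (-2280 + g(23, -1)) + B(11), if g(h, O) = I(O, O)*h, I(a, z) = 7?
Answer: -2119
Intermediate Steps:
g(h, O) = 7*h
(-2280 + g(23, -1)) + B(11) = (-2280 + 7*23) + (-11 + 11) = (-2280 + 161) + 0 = -2119 + 0 = -2119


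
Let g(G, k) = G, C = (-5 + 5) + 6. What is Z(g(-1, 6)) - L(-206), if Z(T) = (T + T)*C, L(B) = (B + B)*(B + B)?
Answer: -169756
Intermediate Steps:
C = 6 (C = 0 + 6 = 6)
L(B) = 4*B² (L(B) = (2*B)*(2*B) = 4*B²)
Z(T) = 12*T (Z(T) = (T + T)*6 = (2*T)*6 = 12*T)
Z(g(-1, 6)) - L(-206) = 12*(-1) - 4*(-206)² = -12 - 4*42436 = -12 - 1*169744 = -12 - 169744 = -169756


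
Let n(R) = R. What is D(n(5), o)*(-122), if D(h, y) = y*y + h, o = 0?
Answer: -610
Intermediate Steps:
D(h, y) = h + y**2 (D(h, y) = y**2 + h = h + y**2)
D(n(5), o)*(-122) = (5 + 0**2)*(-122) = (5 + 0)*(-122) = 5*(-122) = -610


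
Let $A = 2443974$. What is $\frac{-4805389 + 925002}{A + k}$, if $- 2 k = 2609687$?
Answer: $- \frac{7760774}{2278261} \approx -3.4064$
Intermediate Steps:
$k = - \frac{2609687}{2}$ ($k = \left(- \frac{1}{2}\right) 2609687 = - \frac{2609687}{2} \approx -1.3048 \cdot 10^{6}$)
$\frac{-4805389 + 925002}{A + k} = \frac{-4805389 + 925002}{2443974 - \frac{2609687}{2}} = - \frac{3880387}{\frac{2278261}{2}} = \left(-3880387\right) \frac{2}{2278261} = - \frac{7760774}{2278261}$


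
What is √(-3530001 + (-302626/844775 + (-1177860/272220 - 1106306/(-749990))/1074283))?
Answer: I*√13464892189747222386430004874334649336392628211/61760955167890764695 ≈ 1878.8*I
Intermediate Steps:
√(-3530001 + (-302626/844775 + (-1177860/272220 - 1106306/(-749990))/1074283)) = √(-3530001 + (-302626*1/844775 + (-1177860*1/272220 - 1106306*(-1/749990))*(1/1074283))) = √(-3530001 + (-302626/844775 + (-19631/4537 + 553153/374995)*(1/1074283))) = √(-3530001 + (-302626/844775 - 4851871684/1701352315*1/1074283)) = √(-3530001 + (-302626/844775 - 4851871684/1827733869015145)) = √(-3530001 - 110624777716895824374/308804775839453823475) = √(-1090081278142825553216397849/308804775839453823475) = I*√13464892189747222386430004874334649336392628211/61760955167890764695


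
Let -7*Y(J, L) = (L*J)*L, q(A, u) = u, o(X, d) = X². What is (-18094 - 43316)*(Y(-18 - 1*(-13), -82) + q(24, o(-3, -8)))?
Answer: -2068473030/7 ≈ -2.9550e+8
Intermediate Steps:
Y(J, L) = -J*L²/7 (Y(J, L) = -L*J*L/7 = -J*L*L/7 = -J*L²/7)
(-18094 - 43316)*(Y(-18 - 1*(-13), -82) + q(24, o(-3, -8))) = (-18094 - 43316)*(-⅐*(-18 - 1*(-13))*(-82)² + (-3)²) = -61410*(-⅐*(-18 + 13)*6724 + 9) = -61410*(-⅐*(-5)*6724 + 9) = -61410*(33620/7 + 9) = -61410*33683/7 = -2068473030/7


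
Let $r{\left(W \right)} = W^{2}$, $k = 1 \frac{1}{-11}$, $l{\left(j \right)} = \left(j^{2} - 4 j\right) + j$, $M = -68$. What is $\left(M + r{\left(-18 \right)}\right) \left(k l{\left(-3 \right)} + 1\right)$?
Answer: $- \frac{1792}{11} \approx -162.91$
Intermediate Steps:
$l{\left(j \right)} = j^{2} - 3 j$
$k = - \frac{1}{11}$ ($k = 1 \left(- \frac{1}{11}\right) = - \frac{1}{11} \approx -0.090909$)
$\left(M + r{\left(-18 \right)}\right) \left(k l{\left(-3 \right)} + 1\right) = \left(-68 + \left(-18\right)^{2}\right) \left(- \frac{\left(-3\right) \left(-3 - 3\right)}{11} + 1\right) = \left(-68 + 324\right) \left(- \frac{\left(-3\right) \left(-6\right)}{11} + 1\right) = 256 \left(\left(- \frac{1}{11}\right) 18 + 1\right) = 256 \left(- \frac{18}{11} + 1\right) = 256 \left(- \frac{7}{11}\right) = - \frac{1792}{11}$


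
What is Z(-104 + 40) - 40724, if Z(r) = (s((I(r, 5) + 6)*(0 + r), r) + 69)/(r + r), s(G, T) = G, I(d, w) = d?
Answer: -5216453/128 ≈ -40754.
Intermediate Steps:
Z(r) = (69 + r*(6 + r))/(2*r) (Z(r) = ((r + 6)*(0 + r) + 69)/(r + r) = ((6 + r)*r + 69)/((2*r)) = (r*(6 + r) + 69)*(1/(2*r)) = (69 + r*(6 + r))*(1/(2*r)) = (69 + r*(6 + r))/(2*r))
Z(-104 + 40) - 40724 = (69 + (-104 + 40)*(6 + (-104 + 40)))/(2*(-104 + 40)) - 40724 = (½)*(69 - 64*(6 - 64))/(-64) - 40724 = (½)*(-1/64)*(69 - 64*(-58)) - 40724 = (½)*(-1/64)*(69 + 3712) - 40724 = (½)*(-1/64)*3781 - 40724 = -3781/128 - 40724 = -5216453/128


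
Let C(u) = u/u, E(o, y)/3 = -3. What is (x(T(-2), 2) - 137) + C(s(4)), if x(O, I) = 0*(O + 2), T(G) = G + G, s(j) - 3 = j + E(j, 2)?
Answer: -136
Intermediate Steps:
E(o, y) = -9 (E(o, y) = 3*(-3) = -9)
s(j) = -6 + j (s(j) = 3 + (j - 9) = 3 + (-9 + j) = -6 + j)
T(G) = 2*G
C(u) = 1
x(O, I) = 0 (x(O, I) = 0*(2 + O) = 0)
(x(T(-2), 2) - 137) + C(s(4)) = (0 - 137) + 1 = -137 + 1 = -136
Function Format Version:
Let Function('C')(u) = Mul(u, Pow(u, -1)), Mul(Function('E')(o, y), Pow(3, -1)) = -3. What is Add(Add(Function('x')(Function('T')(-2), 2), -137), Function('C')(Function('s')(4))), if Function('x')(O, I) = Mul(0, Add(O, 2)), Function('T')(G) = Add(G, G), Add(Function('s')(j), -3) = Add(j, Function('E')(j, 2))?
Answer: -136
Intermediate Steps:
Function('E')(o, y) = -9 (Function('E')(o, y) = Mul(3, -3) = -9)
Function('s')(j) = Add(-6, j) (Function('s')(j) = Add(3, Add(j, -9)) = Add(3, Add(-9, j)) = Add(-6, j))
Function('T')(G) = Mul(2, G)
Function('C')(u) = 1
Function('x')(O, I) = 0 (Function('x')(O, I) = Mul(0, Add(2, O)) = 0)
Add(Add(Function('x')(Function('T')(-2), 2), -137), Function('C')(Function('s')(4))) = Add(Add(0, -137), 1) = Add(-137, 1) = -136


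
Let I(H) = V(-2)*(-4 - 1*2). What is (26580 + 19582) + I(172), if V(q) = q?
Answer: 46174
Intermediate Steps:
I(H) = 12 (I(H) = -2*(-4 - 1*2) = -2*(-4 - 2) = -2*(-6) = 12)
(26580 + 19582) + I(172) = (26580 + 19582) + 12 = 46162 + 12 = 46174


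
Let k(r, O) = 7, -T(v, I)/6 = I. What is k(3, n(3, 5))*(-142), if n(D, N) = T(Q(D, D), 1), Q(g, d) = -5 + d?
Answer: -994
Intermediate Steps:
T(v, I) = -6*I
n(D, N) = -6 (n(D, N) = -6*1 = -6)
k(3, n(3, 5))*(-142) = 7*(-142) = -994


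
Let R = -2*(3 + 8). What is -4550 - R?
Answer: -4528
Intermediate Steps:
R = -22 (R = -2*11 = -22)
-4550 - R = -4550 - 1*(-22) = -4550 + 22 = -4528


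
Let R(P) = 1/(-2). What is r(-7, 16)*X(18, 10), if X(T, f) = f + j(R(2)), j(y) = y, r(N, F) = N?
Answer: -133/2 ≈ -66.500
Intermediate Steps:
R(P) = -½
X(T, f) = -½ + f (X(T, f) = f - ½ = -½ + f)
r(-7, 16)*X(18, 10) = -7*(-½ + 10) = -7*19/2 = -133/2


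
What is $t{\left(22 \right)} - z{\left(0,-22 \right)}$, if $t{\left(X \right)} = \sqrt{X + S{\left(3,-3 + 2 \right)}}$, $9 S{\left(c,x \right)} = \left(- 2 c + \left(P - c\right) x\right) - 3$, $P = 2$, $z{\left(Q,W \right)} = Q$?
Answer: $\frac{\sqrt{190}}{3} \approx 4.5947$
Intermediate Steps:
$S{\left(c,x \right)} = - \frac{1}{3} - \frac{2 c}{9} + \frac{x \left(2 - c\right)}{9}$ ($S{\left(c,x \right)} = \frac{\left(- 2 c + \left(2 - c\right) x\right) - 3}{9} = \frac{\left(- 2 c + x \left(2 - c\right)\right) - 3}{9} = \frac{-3 - 2 c + x \left(2 - c\right)}{9} = - \frac{1}{3} - \frac{2 c}{9} + \frac{x \left(2 - c\right)}{9}$)
$t{\left(X \right)} = \sqrt{- \frac{8}{9} + X}$ ($t{\left(X \right)} = \sqrt{X - \left(1 + \frac{-3 + 2}{9}\right)} = \sqrt{X - \left(\frac{11}{9} - \frac{1}{3}\right)} = \sqrt{X - \frac{8}{9}} = \sqrt{- \frac{8}{9} + X}$)
$t{\left(22 \right)} - z{\left(0,-22 \right)} = \frac{\sqrt{-8 + 9 \cdot 22}}{3} - 0 = \frac{\sqrt{-8 + 198}}{3} + 0 = \frac{\sqrt{190}}{3} + 0 = \frac{\sqrt{190}}{3}$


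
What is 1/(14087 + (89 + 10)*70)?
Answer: 1/21017 ≈ 4.7581e-5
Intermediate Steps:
1/(14087 + (89 + 10)*70) = 1/(14087 + 99*70) = 1/(14087 + 6930) = 1/21017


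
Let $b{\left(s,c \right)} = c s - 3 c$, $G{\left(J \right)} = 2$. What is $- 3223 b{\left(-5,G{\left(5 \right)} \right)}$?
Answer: $51568$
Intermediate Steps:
$b{\left(s,c \right)} = - 3 c + c s$
$- 3223 b{\left(-5,G{\left(5 \right)} \right)} = - 3223 \cdot 2 \left(-3 - 5\right) = - 3223 \cdot 2 \left(-8\right) = \left(-3223\right) \left(-16\right) = 51568$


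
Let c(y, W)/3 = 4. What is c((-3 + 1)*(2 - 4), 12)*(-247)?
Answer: -2964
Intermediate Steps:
c(y, W) = 12 (c(y, W) = 3*4 = 12)
c((-3 + 1)*(2 - 4), 12)*(-247) = 12*(-247) = -2964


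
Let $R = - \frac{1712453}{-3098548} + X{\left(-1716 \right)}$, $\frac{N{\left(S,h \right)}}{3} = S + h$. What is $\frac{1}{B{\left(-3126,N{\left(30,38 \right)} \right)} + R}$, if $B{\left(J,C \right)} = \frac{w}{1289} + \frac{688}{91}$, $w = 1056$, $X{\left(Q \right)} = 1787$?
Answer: $\frac{363456581852}{652743430382515} \approx 0.00055681$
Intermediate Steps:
$N{\left(S,h \right)} = 3 S + 3 h$ ($N{\left(S,h \right)} = 3 \left(S + h\right) = 3 S + 3 h$)
$R = \frac{5538817729}{3098548}$ ($R = - \frac{1712453}{-3098548} + 1787 = \left(-1712453\right) \left(- \frac{1}{3098548}\right) + 1787 = \frac{1712453}{3098548} + 1787 = \frac{5538817729}{3098548} \approx 1787.6$)
$B{\left(J,C \right)} = \frac{982928}{117299}$ ($B{\left(J,C \right)} = \frac{1056}{1289} + \frac{688}{91} = \frac{982928}{117299}$)
$\frac{1}{B{\left(-3126,N{\left(30,38 \right)} \right)} + R} = \frac{1}{\frac{982928}{117299} + \frac{5538817729}{3098548}} = \frac{1}{\frac{652743430382515}{363456581852}} = \frac{363456581852}{652743430382515}$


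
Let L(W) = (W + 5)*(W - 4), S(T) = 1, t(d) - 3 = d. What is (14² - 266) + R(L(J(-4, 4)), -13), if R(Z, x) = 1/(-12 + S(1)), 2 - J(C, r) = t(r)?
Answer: -771/11 ≈ -70.091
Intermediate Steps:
t(d) = 3 + d
J(C, r) = -1 - r (J(C, r) = 2 - (3 + r) = 2 + (-3 - r) = -1 - r)
L(W) = (-4 + W)*(5 + W) (L(W) = (5 + W)*(-4 + W) = (-4 + W)*(5 + W))
R(Z, x) = -1/11 (R(Z, x) = 1/(-12 + 1) = 1/(-11) = -1/11)
(14² - 266) + R(L(J(-4, 4)), -13) = (14² - 266) - 1/11 = (196 - 266) - 1/11 = -70 - 1/11 = -771/11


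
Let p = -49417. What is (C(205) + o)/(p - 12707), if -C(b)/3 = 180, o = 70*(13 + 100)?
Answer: -3685/31062 ≈ -0.11863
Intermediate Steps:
o = 7910 (o = 70*113 = 7910)
C(b) = -540 (C(b) = -3*180 = -540)
(C(205) + o)/(p - 12707) = (-540 + 7910)/(-49417 - 12707) = 7370/(-62124) = 7370*(-1/62124) = -3685/31062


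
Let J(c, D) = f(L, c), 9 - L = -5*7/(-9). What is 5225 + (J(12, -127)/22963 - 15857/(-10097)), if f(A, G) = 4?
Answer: 1211819137154/231857411 ≈ 5226.6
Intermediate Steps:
L = 46/9 (L = 9 - (-5*7)/(-9) = 9 - (-35)*(-1)/9 = 9 - 1*35/9 = 9 - 35/9 = 46/9 ≈ 5.1111)
J(c, D) = 4
5225 + (J(12, -127)/22963 - 15857/(-10097)) = 5225 + (4/22963 - 15857/(-10097)) = 5225 + (4*(1/22963) - 15857*(-1/10097)) = 5225 + (4/22963 + 15857/10097) = 5225 + 364164679/231857411 = 1211819137154/231857411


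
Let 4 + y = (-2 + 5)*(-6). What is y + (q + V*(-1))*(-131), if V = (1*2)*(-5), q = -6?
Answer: -546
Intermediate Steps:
V = -10 (V = 2*(-5) = -10)
y = -22 (y = -4 + (-2 + 5)*(-6) = -4 + 3*(-6) = -4 - 18 = -22)
y + (q + V*(-1))*(-131) = -22 + (-6 - 10*(-1))*(-131) = -22 + (-6 + 10)*(-131) = -22 + 4*(-131) = -22 - 524 = -546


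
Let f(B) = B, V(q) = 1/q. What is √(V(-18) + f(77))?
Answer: √2770/6 ≈ 8.7718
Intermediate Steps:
√(V(-18) + f(77)) = √(1/(-18) + 77) = √(-1/18 + 77) = √(1385/18) = √2770/6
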